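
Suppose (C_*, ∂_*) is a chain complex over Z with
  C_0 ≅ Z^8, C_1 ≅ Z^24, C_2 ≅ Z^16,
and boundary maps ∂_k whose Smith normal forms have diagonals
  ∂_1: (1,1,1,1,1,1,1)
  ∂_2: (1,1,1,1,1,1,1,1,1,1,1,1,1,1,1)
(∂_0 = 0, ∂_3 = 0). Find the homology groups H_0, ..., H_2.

H_0: b_0 = 8 − 0 − 7 = 1; torsion from ∂_1 factors > 1: none. So H_0 ≅ Z.
H_1: b_1 = 24 − 7 − 15 = 2; torsion from ∂_2 factors > 1: none. So H_1 ≅ Z^2.
H_2: b_2 = 16 − 15 − 0 = 1; torsion from ∂_3 factors > 1: none. So H_2 ≅ Z.

H_0 ≅ Z,  H_1 ≅ Z^2,  H_2 ≅ Z.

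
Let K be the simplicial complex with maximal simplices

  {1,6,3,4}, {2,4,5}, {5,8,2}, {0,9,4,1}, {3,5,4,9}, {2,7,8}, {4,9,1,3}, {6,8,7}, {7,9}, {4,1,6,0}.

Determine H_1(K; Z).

Take the total order 0 < 1 < 2 < 3 < 4 < 5 < 6 < 7 < 8 < 9 on the vertex set. Then K (dimension 3) consists of the simplices:

  0-simplices (10): [0], [1], [2], [3], [4], [5], [6], [7], [8], [9]
  1-simplices (25): (25 of them)
  2-simplices (19): (19 of them)
  3-simplices (5): [0,1,4,6], [0,1,4,9], [1,3,4,6], [1,3,4,9], [3,4,5,9]

so the chain groups are C_0 ≅ Z^10, C_1 ≅ Z^25, C_2 ≅ Z^19, C_3 ≅ Z^5.

The boundary map ∂_1: C_1 → C_0 sends each edge [p,q] (with p < q) to q − p.
This gives a 10×25 integer matrix of rank 9; reducing to Smith normal form yields diagonal entries (1,1,1,1,1,1,1,1,1).

∂_2: C_2 → C_1 sends each 2-simplex [p,q,r] to [q,r] − [p,r] + [p,q]. For instance
  ∂[0,1,4] = [1,4] − [0,4] + [0,1],
  ∂[0,1,6] = [1,6] − [0,6] + [0,1].
The resulting 25×19 matrix has rank 14, and its Smith normal form has invariant factors (1,1,1,1,1,1,1,1,1,1,1,1,1,1).

∂_3: C_3 → C_2 sends each 3-simplex σ to the alternating sum Σ_i (−1)^i (σ with its i-th vertex removed). For instance
  ∂[1,3,4,9] = [3,4,9] − [1,4,9] + [1,3,9] − [1,3,4],
  ∂[0,1,4,9] = [1,4,9] − [0,4,9] + [0,1,9] − [0,1,4].
This gives a 19×5 integer matrix of rank 5; reducing to Smith normal form yields diagonal entries (1,1,1,1,1).

Now H_k = ker ∂_k / im ∂_{k+1}, so:

  H_1: rank ker ∂_1 − rank ∂_2 = (25 − 9) − 14 = 2, and the invariant factors of ∂_2 are all 1, so H_1 = Z^2.

H_1 ≅ Z^2.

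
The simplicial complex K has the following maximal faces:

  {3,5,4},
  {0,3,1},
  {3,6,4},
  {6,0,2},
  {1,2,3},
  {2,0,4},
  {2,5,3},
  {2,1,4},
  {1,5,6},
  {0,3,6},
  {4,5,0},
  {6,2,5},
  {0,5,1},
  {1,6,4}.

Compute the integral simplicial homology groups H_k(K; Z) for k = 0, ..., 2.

H_0 ≅ Z,  H_1 ≅ Z^2,  H_2 ≅ Z.

K has 7 vertices, 21 edges, 14 triangles.
rank ∂_0 = 0, rank ∂_1 = 6 ⇒ b_0 = 7 − 0 − 6 = 1; all invariant factors of ∂_1 are 1 so no torsion. So H_0 = Z.
rank ∂_1 = 6, rank ∂_2 = 13 ⇒ b_1 = 21 − 6 − 13 = 2; all invariant factors of ∂_2 are 1 so no torsion. So H_1 = Z^2.
rank ∂_2 = 13, rank ∂_3 = 0 ⇒ b_2 = 14 − 13 − 0 = 1. So H_2 = Z.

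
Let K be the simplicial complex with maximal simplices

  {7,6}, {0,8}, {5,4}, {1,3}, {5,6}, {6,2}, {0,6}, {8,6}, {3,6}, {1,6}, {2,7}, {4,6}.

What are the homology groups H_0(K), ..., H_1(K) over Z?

H_0 = Z,  H_1 = Z^4.

Take the total order 0 < 1 < 2 < 3 < 4 < 5 < 6 < 7 < 8 on the vertex set. Then K (dimension 1) consists of the simplices:

  0-simplices (9): [0], [1], [2], [3], [4], [5], [6], [7], [8]
  1-simplices (12): [0,6], [0,8], [1,3], [1,6], [2,6], [2,7], [3,6], [4,5], [4,6], [5,6], [6,7], [6,8]

Hence C_0 ≅ Z^9, C_1 ≅ Z^12.

∂_1: C_1 → C_0 is given by ∂[p,q] = [q] − [p].
The 9×12 boundary matrix has rank 8 and Smith normal form diag(1,1,1,1,1,1,1,1).

From H_k ≅ ker(∂_k) / im(∂_{k+1}) we obtain:

  H_0: rank C_0 − rank ∂_1 = 9 − 8 = 1, and the invariant factors of ∂_1 are all 1, so H_0 ≅ Z.
  H_1: rank ker ∂_1 − rank ∂_2 = (12 − 8) − 0 = 4, and there is no ∂_2, so H_1 ≅ Z^4.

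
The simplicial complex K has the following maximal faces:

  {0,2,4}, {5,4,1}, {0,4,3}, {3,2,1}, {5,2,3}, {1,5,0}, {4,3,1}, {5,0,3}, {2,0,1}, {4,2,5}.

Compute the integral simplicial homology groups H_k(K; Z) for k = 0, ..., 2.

Take the total order 0 < 1 < 2 < 3 < 4 < 5 on the vertex set. Then K (dimension 2) consists of the simplices:

  0-simplices (6): [0], [1], [2], [3], [4], [5]
  1-simplices (15): [0,1], [0,2], [0,3], [0,4], [0,5], [1,2], [1,3], [1,4], [1,5], [2,3], [2,4], [2,5], [3,4], [3,5], [4,5]
  2-simplices (10): [0,1,2], [0,1,5], [0,2,4], [0,3,4], [0,3,5], [1,2,3], [1,3,4], [1,4,5], [2,3,5], [2,4,5]

giving chain groups C_0 ≅ Z^6, C_1 ≅ Z^15, C_2 ≅ Z^10.

The boundary map ∂_1: C_1 → C_0 sends each edge [p,q] (with p < q) to q − p.
The resulting 6×15 matrix has rank 5, and its Smith normal form has invariant factors (1,1,1,1,1).

The boundary map ∂_2: C_2 → C_1 acts by ∂[p,q,r] = [q,r] − [p,r] + [p,q]. For instance
  ∂[0,2,4] = [2,4] − [0,4] + [0,2],
  ∂[0,3,4] = [3,4] − [0,4] + [0,3].
The 15×10 boundary matrix has rank 10 and Smith normal form diag(1,1,1,1,1,1,1,1,1,2).

From H_k ≅ ker(∂_k) / im(∂_{k+1}) we obtain:

  H_0: rank C_0 − rank ∂_1 = 6 − 5 = 1, and the invariant factors of ∂_1 are all 1, so H_0 = Z.
  H_1: rank ker ∂_1 − rank ∂_2 = (15 − 5) − 10 = 0, and ∂_2 has invariant factor 2 > 1, so H_1 = Z/2Z.
  H_2: rank ker ∂_2 − rank ∂_3 = (10 − 10) − 0 = 0, and there is no ∂_3, so H_2 = 0.

(K is a triangulation of the real projective plane RP^2.)

H_0 = Z,  H_1 = Z/2Z,  H_2 = 0.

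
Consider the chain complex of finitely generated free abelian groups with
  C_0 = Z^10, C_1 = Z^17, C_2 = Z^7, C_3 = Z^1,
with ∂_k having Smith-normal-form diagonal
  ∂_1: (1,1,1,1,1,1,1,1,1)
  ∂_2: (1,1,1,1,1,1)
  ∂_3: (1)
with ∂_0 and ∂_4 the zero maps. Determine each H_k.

H_0 ≅ Z,  H_1 ≅ Z^2,  H_2 = 0,  H_3 = 0.

H_0: b_0 = 10 − 0 − 9 = 1; torsion from ∂_1 factors > 1: none. So H_0 ≅ Z.
H_1: b_1 = 17 − 9 − 6 = 2; torsion from ∂_2 factors > 1: none. So H_1 ≅ Z^2.
H_2: b_2 = 7 − 6 − 1 = 0; torsion from ∂_3 factors > 1: none. So H_2 ≅ 0.
H_3: b_3 = 1 − 1 − 0 = 0; torsion from ∂_4 factors > 1: none. So H_3 ≅ 0.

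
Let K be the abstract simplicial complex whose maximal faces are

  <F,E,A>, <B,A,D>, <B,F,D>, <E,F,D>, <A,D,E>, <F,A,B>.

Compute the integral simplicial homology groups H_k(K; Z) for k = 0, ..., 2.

We work with the vertex ordering A < B < D < E < F. The simplices of K, each written with vertices in increasing order, are:

  0-simplices (5): A, B, D, E, F
  1-simplices (9): AB, AD, AE, AF, BD, BF, DE, DF, EF
  2-simplices (6): ABD, ABF, ADE, AEF, BDF, DEF

Hence C_0 ≅ Z^5, C_1 ≅ Z^9, C_2 ≅ Z^6.

∂_1: C_1 → C_0 sends each edge [p,q] (with p < q) to q − p.
This gives a 5×9 integer matrix of rank 4; reducing to Smith normal form yields diagonal entries (1,1,1,1).

Boundary ∂_2: C_2 → C_1 acts by ∂[p,q,r] = [q,r] − [p,r] + [p,q]. For instance
  ∂ADE = DE − AE + AD,
  ∂ABF = BF − AF + AB.
This gives a 9×6 integer matrix of rank 5; reducing to Smith normal form yields diagonal entries (1,1,1,1,1).

Now H_k = ker ∂_k / im ∂_{k+1}, so:

  H_0: rank C_0 − rank ∂_1 = 5 − 4 = 1, and the invariant factors of ∂_1 are all 1, so H_0 = Z.
  H_1: rank ker ∂_1 − rank ∂_2 = (9 − 4) − 5 = 0, and the invariant factors of ∂_2 are all 1, so H_1 = 0.
  H_2: rank ker ∂_2 − rank ∂_3 = (6 − 5) − 0 = 1, and there is no ∂_3, so H_2 = Z.

As a check, the Euler characteristic is 5 − 9 + 6 = 2, which agrees with 1 − 0 + 1 = 2.

H_0 ≅ Z,  H_1 = 0,  H_2 ≅ Z.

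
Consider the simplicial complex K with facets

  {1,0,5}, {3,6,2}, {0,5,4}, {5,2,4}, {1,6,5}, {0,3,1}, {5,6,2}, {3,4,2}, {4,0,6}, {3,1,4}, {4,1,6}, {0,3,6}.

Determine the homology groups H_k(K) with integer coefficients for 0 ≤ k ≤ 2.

H_0 ≅ Z,  H_1 ≅ Z_2,  H_2 = 0.

Order the vertices as 0 < 1 < 2 < 3 < 4 < 5 < 6. Listing each simplex with vertices in this order, K has dimension 2 with simplices:

  0-simplices (7): [0], [1], [2], [3], [4], [5], [6]
  1-simplices (18): [0,1], [0,3], [0,4], [0,5], [0,6], [1,3], [1,4], [1,5], [1,6], [2,3], [2,4], [2,5], [2,6], [3,4], [3,6], [4,5], [4,6], [5,6]
  2-simplices (12): [0,1,3], [0,1,5], [0,3,6], [0,4,5], [0,4,6], [1,3,4], [1,4,6], [1,5,6], [2,3,4], [2,3,6], [2,4,5], [2,5,6]

giving chain groups C_0 ≅ Z^7, C_1 ≅ Z^18, C_2 ≅ Z^12.

Boundary ∂_1: C_1 → C_0 maps an edge to its endpoints' difference, ∂[p,q] = q − p.
As a 7×18 matrix over Z this has rank 6, with invariant factors (1,1,1,1,1,1).

Boundary ∂_2: C_2 → C_1 maps a triangle to the signed sum of its edges. For instance
  ∂[1,4,6] = [4,6] − [1,6] + [1,4],
  ∂[2,5,6] = [5,6] − [2,6] + [2,5].
The resulting 18×12 matrix has rank 12, and its Smith normal form has invariant factors (1,1,1,1,1,1,1,1,1,1,1,2).

From H_k ≅ ker(∂_k) / im(∂_{k+1}) we obtain:

  H_0: rank C_0 − rank ∂_1 = 7 − 6 = 1, and the invariant factors of ∂_1 are all 1, so H_0 ≅ Z.
  H_1: rank ker ∂_1 − rank ∂_2 = (18 − 6) − 12 = 0, and ∂_2 has invariant factor 2 > 1, so H_1 ≅ Z_2.
  H_2: rank ker ∂_2 − rank ∂_3 = (12 − 12) − 0 = 0, and there is no ∂_3, so H_2 ≅ 0.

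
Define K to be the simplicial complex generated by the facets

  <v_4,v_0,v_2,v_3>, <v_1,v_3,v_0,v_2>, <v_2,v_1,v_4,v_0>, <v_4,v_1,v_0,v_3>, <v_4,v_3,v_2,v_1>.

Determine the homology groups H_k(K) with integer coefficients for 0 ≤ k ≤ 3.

H_0 = Z,  H_1 = 0,  H_2 = 0,  H_3 = Z.

Fix the vertex order v_0 < v_1 < v_2 < v_3 < v_4 and write every simplex with vertices in increasing order. Then dim K = 3 and the simplices of K are:

  0-simplices (5): [v_0], [v_1], [v_2], [v_3], [v_4]
  1-simplices (10): [v_0,v_1], [v_0,v_2], [v_0,v_3], [v_0,v_4], [v_1,v_2], [v_1,v_3], [v_1,v_4], [v_2,v_3], [v_2,v_4], [v_3,v_4]
  2-simplices (10): [v_0,v_1,v_2], [v_0,v_1,v_3], [v_0,v_1,v_4], [v_0,v_2,v_3], [v_0,v_2,v_4], [v_0,v_3,v_4], [v_1,v_2,v_3], [v_1,v_2,v_4], [v_1,v_3,v_4], [v_2,v_3,v_4]
  3-simplices (5): [v_0,v_1,v_2,v_3], [v_0,v_1,v_2,v_4], [v_0,v_1,v_3,v_4], [v_0,v_2,v_3,v_4], [v_1,v_2,v_3,v_4]

so the chain groups are C_0 ≅ Z^5, C_1 ≅ Z^10, C_2 ≅ Z^10, C_3 ≅ Z^5.

Boundary ∂_1: C_1 → C_0 maps an edge to its endpoints' difference, ∂[p,q] = q − p. For instance
  ∂[v_1,v_2] = [v_2] − [v_1].
The resulting 5×10 matrix has rank 4, and its Smith normal form has invariant factors (1,1,1,1).

The boundary map ∂_2: C_2 → C_1 maps a triangle to the signed sum of its edges. For instance
  ∂[v_2,v_3,v_4] = [v_3,v_4] − [v_2,v_4] + [v_2,v_3],
  ∂[v_0,v_1,v_2] = [v_1,v_2] − [v_0,v_2] + [v_0,v_1].
The resulting 10×10 matrix has rank 6, and its Smith normal form has invariant factors (1,1,1,1,1,1).

∂_3: C_3 → C_2 sends each 3-simplex σ to the alternating sum Σ_i (−1)^i (σ with its i-th vertex removed). For instance
  ∂[v_0,v_1,v_3,v_4] = [v_1,v_3,v_4] − [v_0,v_3,v_4] + [v_0,v_1,v_4] − [v_0,v_1,v_3],
  ∂[v_0,v_1,v_2,v_3] = [v_1,v_2,v_3] − [v_0,v_2,v_3] + [v_0,v_1,v_3] − [v_0,v_1,v_2].
As a 10×5 matrix over Z this has rank 4, with invariant factors (1,1,1,1).

From H_k ≅ ker(∂_k) / im(∂_{k+1}) we obtain:

  H_0: rank C_0 − rank ∂_1 = 5 − 4 = 1, and the invariant factors of ∂_1 are all 1, so H_0 ≅ Z.
  H_1: rank ker ∂_1 − rank ∂_2 = (10 − 4) − 6 = 0, and the invariant factors of ∂_2 are all 1, so H_1 ≅ 0.
  H_2: rank ker ∂_2 − rank ∂_3 = (10 − 6) − 4 = 0, and the invariant factors of ∂_3 are all 1, so H_2 ≅ 0.
  H_3: rank ker ∂_3 − rank ∂_4 = (5 − 4) − 0 = 1, and there is no ∂_4, so H_3 ≅ Z.

As a check, the Euler characteristic is 5 − 10 + 10 − 5 = 0, which agrees with 1 − 0 + 0 − 1 = 0.
(K is a triangulation of the 3-sphere S^3.)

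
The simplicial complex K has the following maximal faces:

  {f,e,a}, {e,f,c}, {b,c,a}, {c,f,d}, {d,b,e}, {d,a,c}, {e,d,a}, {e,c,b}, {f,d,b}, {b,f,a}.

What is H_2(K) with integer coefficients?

H_2 ≅ 0.

Order the vertices as a < b < c < d < e < f. Listing each simplex with vertices in this order, K has dimension 2 with simplices:

  0-simplices (6): a, b, c, d, e, f
  1-simplices (15): ab, ac, ad, ae, af, bc, bd, be, bf, cd, ce, cf, de, df, ef
  2-simplices (10): abc, abf, acd, ade, aef, bce, bde, bdf, cdf, cef

Hence C_0 ≅ Z^6, C_1 ≅ Z^15, C_2 ≅ Z^10.

The boundary map ∂_1: C_1 → C_0 maps an edge to its endpoints' difference, ∂[p,q] = q − p. For instance
  ∂ef = f − e.
This gives a 6×15 integer matrix of rank 5; reducing to Smith normal form yields diagonal entries (1,1,1,1,1).

∂_2: C_2 → C_1 maps a triangle to the signed sum of its edges. For instance
  ∂abf = bf − af + ab,
  ∂aef = ef − af + ae.
The resulting 15×10 matrix has rank 10, and its Smith normal form has invariant factors (1,1,1,1,1,1,1,1,1,2).

Reading off H_k = ker ∂_k / im ∂_{k+1}:

  H_2: rank ker ∂_2 − rank ∂_3 = (10 − 10) − 0 = 0, and there is no ∂_3, so H_2 = 0.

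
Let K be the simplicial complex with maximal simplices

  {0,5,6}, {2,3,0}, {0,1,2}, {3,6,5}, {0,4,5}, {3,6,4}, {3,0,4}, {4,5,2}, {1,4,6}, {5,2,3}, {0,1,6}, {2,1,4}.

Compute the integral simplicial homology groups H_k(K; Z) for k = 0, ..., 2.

K has 7 vertices, 18 edges, 12 triangles.
rank ∂_0 = 0, rank ∂_1 = 6 ⇒ b_0 = 7 − 0 − 6 = 1; all invariant factors of ∂_1 are 1 so no torsion. So H_0 ≅ Z.
rank ∂_1 = 6, rank ∂_2 = 12 ⇒ b_1 = 18 − 6 − 12 = 0; ∂_2 has invariant factor(s) [2] giving torsion. So H_1 ≅ Z/2.
rank ∂_2 = 12, rank ∂_3 = 0 ⇒ b_2 = 12 − 12 − 0 = 0. So H_2 ≅ 0.

H_0 = Z,  H_1 = Z/2,  H_2 = 0.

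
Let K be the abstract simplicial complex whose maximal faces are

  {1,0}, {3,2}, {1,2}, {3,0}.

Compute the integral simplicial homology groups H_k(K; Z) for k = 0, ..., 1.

H_0 = Z,  H_1 = Z.

Fix the vertex order 0 < 1 < 2 < 3 and write every simplex with vertices in increasing order. Then dim K = 1 and the simplices of K are:

  0-simplices (4): [0], [1], [2], [3]
  1-simplices (4): [0,1], [0,3], [1,2], [2,3]

Hence C_0 ≅ Z^4, C_1 ≅ Z^4.

The boundary map ∂_1: C_1 → C_0 is given by ∂[p,q] = [q] − [p].
This gives a 4×4 integer matrix of rank 3; reducing to Smith normal form yields diagonal entries (1,1,1).

Now H_k = ker ∂_k / im ∂_{k+1}, so:

  H_0: rank C_0 − rank ∂_1 = 4 − 3 = 1, and the invariant factors of ∂_1 are all 1, so H_0 ≅ Z.
  H_1: rank ker ∂_1 − rank ∂_2 = (4 − 3) − 0 = 1, and there is no ∂_2, so H_1 ≅ Z.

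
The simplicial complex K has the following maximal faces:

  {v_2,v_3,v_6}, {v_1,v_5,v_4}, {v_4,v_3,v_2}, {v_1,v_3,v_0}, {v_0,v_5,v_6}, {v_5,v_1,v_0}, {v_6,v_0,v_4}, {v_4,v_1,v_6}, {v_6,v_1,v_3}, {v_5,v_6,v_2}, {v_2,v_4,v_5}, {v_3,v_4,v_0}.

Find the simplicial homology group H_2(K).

K has 7 vertices, 18 edges, 12 triangles.
rank ∂_2 = 12, rank ∂_3 = 0 ⇒ b_2 = 12 − 12 − 0 = 0. So H_2 = 0.

H_2 = 0.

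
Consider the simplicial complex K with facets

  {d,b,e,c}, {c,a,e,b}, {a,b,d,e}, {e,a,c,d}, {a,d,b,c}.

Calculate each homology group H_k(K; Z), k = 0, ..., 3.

We work with the vertex ordering a < b < c < d < e. The simplices of K, each written with vertices in increasing order, are:

  0-simplices (5): a, b, c, d, e
  1-simplices (10): ab, ac, ad, ae, bc, bd, be, cd, ce, de
  2-simplices (10): abc, abd, abe, acd, ace, ade, bcd, bce, bde, cde
  3-simplices (5): abcd, abce, abde, acde, bcde

Hence C_0 ≅ Z^5, C_1 ≅ Z^10, C_2 ≅ Z^10, C_3 ≅ Z^5.

Boundary ∂_1: C_1 → C_0 sends each edge [p,q] (with p < q) to q − p.
This gives a 5×10 integer matrix of rank 4; reducing to Smith normal form yields diagonal entries (1,1,1,1).

∂_2: C_2 → C_1 sends each 2-simplex [p,q,r] to [q,r] − [p,r] + [p,q]. For instance
  ∂ace = ce − ae + ac,
  ∂bde = de − be + bd.
The 10×10 boundary matrix has rank 6 and Smith normal form diag(1,1,1,1,1,1).

∂_3: C_3 → C_2 sends each 3-simplex σ to the alternating sum Σ_i (−1)^i (σ with its i-th vertex removed). For instance
  ∂bcde = cde − bde + bce − bcd,
  ∂abce = bce − ace + abe − abc.
The 10×5 boundary matrix has rank 4 and Smith normal form diag(1,1,1,1).

From H_k ≅ ker(∂_k) / im(∂_{k+1}) we obtain:

  H_0: rank C_0 − rank ∂_1 = 5 − 4 = 1, and the invariant factors of ∂_1 are all 1, so H_0 = Z.
  H_1: rank ker ∂_1 − rank ∂_2 = (10 − 4) − 6 = 0, and the invariant factors of ∂_2 are all 1, so H_1 = 0.
  H_2: rank ker ∂_2 − rank ∂_3 = (10 − 6) − 4 = 0, and the invariant factors of ∂_3 are all 1, so H_2 = 0.
  H_3: rank ker ∂_3 − rank ∂_4 = (5 − 4) − 0 = 1, and there is no ∂_4, so H_3 = Z.

(K is a triangulation of the 3-sphere S^3.)

H_0 = Z,  H_1 = 0,  H_2 = 0,  H_3 = Z.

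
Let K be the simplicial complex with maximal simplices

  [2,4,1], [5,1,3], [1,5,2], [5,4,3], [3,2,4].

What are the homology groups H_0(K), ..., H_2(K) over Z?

H_0 = Z,  H_1 = Z,  H_2 = 0.

K has 5 vertices, 10 edges, 5 triangles.
rank ∂_0 = 0, rank ∂_1 = 4 ⇒ b_0 = 5 − 0 − 4 = 1; all invariant factors of ∂_1 are 1 so no torsion. So H_0 = Z.
rank ∂_1 = 4, rank ∂_2 = 5 ⇒ b_1 = 10 − 4 − 5 = 1; all invariant factors of ∂_2 are 1 so no torsion. So H_1 = Z.
rank ∂_2 = 5, rank ∂_3 = 0 ⇒ b_2 = 5 − 5 − 0 = 0. So H_2 = 0.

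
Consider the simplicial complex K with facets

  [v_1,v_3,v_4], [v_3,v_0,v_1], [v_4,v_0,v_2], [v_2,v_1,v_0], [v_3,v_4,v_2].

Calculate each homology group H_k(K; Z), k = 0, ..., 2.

Take the total order v_0 < v_1 < v_2 < v_3 < v_4 on the vertex set. Then K (dimension 2) consists of the simplices:

  0-simplices (5): [v_0], [v_1], [v_2], [v_3], [v_4]
  1-simplices (10): [v_0,v_1], [v_0,v_2], [v_0,v_3], [v_0,v_4], [v_1,v_2], [v_1,v_3], [v_1,v_4], [v_2,v_3], [v_2,v_4], [v_3,v_4]
  2-simplices (5): [v_0,v_1,v_2], [v_0,v_1,v_3], [v_0,v_2,v_4], [v_1,v_3,v_4], [v_2,v_3,v_4]

giving chain groups C_0 ≅ Z^5, C_1 ≅ Z^10, C_2 ≅ Z^5.

∂_1: C_1 → C_0 is given by ∂[p,q] = [q] − [p]. For instance
  ∂[v_0,v_3] = [v_3] − [v_0].
As a 5×10 matrix over Z this has rank 4, with invariant factors (1,1,1,1).

The boundary map ∂_2: C_2 → C_1 maps a triangle to the signed sum of its edges. For instance
  ∂[v_0,v_1,v_3] = [v_1,v_3] − [v_0,v_3] + [v_0,v_1],
  ∂[v_2,v_3,v_4] = [v_3,v_4] − [v_2,v_4] + [v_2,v_3].
As a 10×5 matrix over Z this has rank 5, with invariant factors (1,1,1,1,1).

Computing H_k = (kernel of ∂_k) / (image of ∂_{k+1}):

  H_0: rank C_0 − rank ∂_1 = 5 − 4 = 1, and the invariant factors of ∂_1 are all 1, so H_0 = Z.
  H_1: rank ker ∂_1 − rank ∂_2 = (10 − 4) − 5 = 1, and the invariant factors of ∂_2 are all 1, so H_1 = Z.
  H_2: rank ker ∂_2 − rank ∂_3 = (5 − 5) − 0 = 0, and there is no ∂_3, so H_2 = 0.

H_0 ≅ Z,  H_1 ≅ Z,  H_2 = 0.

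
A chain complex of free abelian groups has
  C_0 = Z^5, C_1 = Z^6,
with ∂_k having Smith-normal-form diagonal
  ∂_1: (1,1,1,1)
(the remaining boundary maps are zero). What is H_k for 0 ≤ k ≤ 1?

H_0 = Z,  H_1 = Z^2.

H_0: b_0 = 5 − 0 − 4 = 1; torsion from ∂_1 factors > 1: none. So H_0 = Z.
H_1: b_1 = 6 − 4 − 0 = 2; torsion from ∂_2 factors > 1: none. So H_1 = Z^2.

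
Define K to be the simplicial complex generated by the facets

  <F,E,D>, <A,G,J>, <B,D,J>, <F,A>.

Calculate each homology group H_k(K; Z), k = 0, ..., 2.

We work with the vertex ordering A < B < D < E < F < G < J. The simplices of K, each written with vertices in increasing order, are:

  0-simplices (7): A, B, D, E, F, G, J
  1-simplices (10): AF, AG, AJ, BD, BJ, DE, DF, DJ, EF, GJ
  2-simplices (3): AGJ, BDJ, DEF

Hence C_0 ≅ Z^7, C_1 ≅ Z^10, C_2 ≅ Z^3.

The boundary map ∂_1: C_1 → C_0 sends each edge [p,q] (with p < q) to q − p.
This gives a 7×10 integer matrix of rank 6; reducing to Smith normal form yields diagonal entries (1,1,1,1,1,1).

Boundary ∂_2: C_2 → C_1 maps a triangle to the signed sum of its edges. For instance
  ∂AGJ = GJ − AJ + AG,
  ∂DEF = EF − DF + DE.
This gives a 10×3 integer matrix of rank 3; reducing to Smith normal form yields diagonal entries (1,1,1).

From H_k ≅ ker(∂_k) / im(∂_{k+1}) we obtain:

  H_0: rank C_0 − rank ∂_1 = 7 − 6 = 1, and the invariant factors of ∂_1 are all 1, so H_0 = Z.
  H_1: rank ker ∂_1 − rank ∂_2 = (10 − 6) − 3 = 1, and the invariant factors of ∂_2 are all 1, so H_1 = Z.
  H_2: rank ker ∂_2 − rank ∂_3 = (3 − 3) − 0 = 0, and there is no ∂_3, so H_2 = 0.

As a check, the Euler characteristic is 7 − 10 + 3 = 0, which agrees with 1 − 1 + 0 = 0.

H_0 ≅ Z,  H_1 ≅ Z,  H_2 = 0.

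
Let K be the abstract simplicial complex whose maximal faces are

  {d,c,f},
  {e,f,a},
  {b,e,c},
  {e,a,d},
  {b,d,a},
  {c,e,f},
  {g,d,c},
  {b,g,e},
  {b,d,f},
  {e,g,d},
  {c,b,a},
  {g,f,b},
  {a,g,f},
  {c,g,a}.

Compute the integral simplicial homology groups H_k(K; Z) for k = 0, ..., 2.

H_0 = Z,  H_1 = Z^2,  H_2 = Z.

We work with the vertex ordering a < b < c < d < e < f < g. The simplices of K, each written with vertices in increasing order, are:

  0-simplices (7): a, b, c, d, e, f, g
  1-simplices (21): ab, ac, ad, ae, af, ag, bc, bd, be, bf, bg, cd, ce, cf, cg, de, df, dg, ef, eg, fg
  2-simplices (14): abc, abd, acg, ade, aef, afg, bce, bdf, beg, bfg, cdf, cdg, cef, deg

so the chain groups are C_0 ≅ Z^7, C_1 ≅ Z^21, C_2 ≅ Z^14.

∂_1: C_1 → C_0 sends each edge [p,q] (with p < q) to q − p. For instance
  ∂ad = d − a.
As a 7×21 matrix over Z this has rank 6, with invariant factors (1,1,1,1,1,1).

Boundary ∂_2: C_2 → C_1 maps a triangle to the signed sum of its edges. For instance
  ∂cdf = df − cf + cd,
  ∂abd = bd − ad + ab.
The resulting 21×14 matrix has rank 13, and its Smith normal form has invariant factors (1,1,1,1,1,1,1,1,1,1,1,1,1).

Now H_k = ker ∂_k / im ∂_{k+1}, so:

  H_0: rank C_0 − rank ∂_1 = 7 − 6 = 1, and the invariant factors of ∂_1 are all 1, so H_0 = Z.
  H_1: rank ker ∂_1 − rank ∂_2 = (21 − 6) − 13 = 2, and the invariant factors of ∂_2 are all 1, so H_1 = Z^2.
  H_2: rank ker ∂_2 − rank ∂_3 = (14 − 13) − 0 = 1, and there is no ∂_3, so H_2 = Z.

As a check, the Euler characteristic is 7 − 21 + 14 = 0, which agrees with 1 − 2 + 1 = 0.
(K is a triangulation of the torus T^2.)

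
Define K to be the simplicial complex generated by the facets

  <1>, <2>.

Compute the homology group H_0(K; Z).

H_0 = Z^2.

K has 2 vertices.
rank ∂_0 = 0, rank ∂_1 = 0 ⇒ b_0 = 2 − 0 − 0 = 2. So H_0 ≅ Z^2.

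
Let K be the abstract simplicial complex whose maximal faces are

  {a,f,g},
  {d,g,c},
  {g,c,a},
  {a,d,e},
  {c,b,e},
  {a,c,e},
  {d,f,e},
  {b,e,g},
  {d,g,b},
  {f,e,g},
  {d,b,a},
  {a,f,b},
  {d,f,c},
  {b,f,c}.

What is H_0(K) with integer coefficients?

H_0 = Z.

We work with the vertex ordering a < b < c < d < e < f < g. The simplices of K, each written with vertices in increasing order, are:

  0-simplices (7): a, b, c, d, e, f, g
  1-simplices (21): ab, ac, ad, ae, af, ag, bc, bd, be, bf, bg, cd, ce, cf, cg, de, df, dg, ef, eg, fg
  2-simplices (14): abd, abf, ace, acg, ade, afg, bce, bcf, bdg, beg, cdf, cdg, def, efg

Hence C_0 ≅ Z^7, C_1 ≅ Z^21, C_2 ≅ Z^14.

Boundary ∂_1: C_1 → C_0 sends each edge [p,q] (with p < q) to q − p.
The 7×21 boundary matrix has rank 6 and Smith normal form diag(1,1,1,1,1,1).

Boundary ∂_2: C_2 → C_1 acts by ∂[p,q,r] = [q,r] − [p,r] + [p,q]. For instance
  ∂abf = bf − af + ab,
  ∂abd = bd − ad + ab.
The resulting 21×14 matrix has rank 13, and its Smith normal form has invariant factors (1,1,1,1,1,1,1,1,1,1,1,1,1).

From H_k ≅ ker(∂_k) / im(∂_{k+1}) we obtain:

  H_0: rank C_0 − rank ∂_1 = 7 − 6 = 1, and the invariant factors of ∂_1 are all 1, so H_0 ≅ Z.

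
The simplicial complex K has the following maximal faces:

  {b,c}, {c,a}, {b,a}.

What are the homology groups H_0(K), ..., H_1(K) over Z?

H_0 = Z,  H_1 = Z.

Order the vertices as a < b < c. Listing each simplex with vertices in this order, K has dimension 1 with simplices:

  0-simplices (3): a, b, c
  1-simplices (3): ab, ac, bc

Hence C_0 ≅ Z^3, C_1 ≅ Z^3.

∂_1: C_1 → C_0 is given by ∂[p,q] = [q] − [p].
The 3×3 boundary matrix has rank 2 and Smith normal form diag(1,1).

Reading off H_k = ker ∂_k / im ∂_{k+1}:

  H_0: rank C_0 − rank ∂_1 = 3 − 2 = 1, and the invariant factors of ∂_1 are all 1, so H_0 ≅ Z.
  H_1: rank ker ∂_1 − rank ∂_2 = (3 − 2) − 0 = 1, and there is no ∂_2, so H_1 ≅ Z.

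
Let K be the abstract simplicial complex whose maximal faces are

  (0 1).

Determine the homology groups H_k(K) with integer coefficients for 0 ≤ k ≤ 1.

Order the vertices as 0 < 1. Listing each simplex with vertices in this order, K has dimension 1 with simplices:

  0-simplices (2): [0], [1]
  1-simplices (1): [0,1]

so the chain groups are C_0 ≅ Z^2, C_1 ≅ Z^1.

Boundary ∂_1: C_1 → C_0 maps an edge to its endpoints' difference, ∂[p,q] = q − p.
The 2×1 boundary matrix has rank 1 and Smith normal form diag(1).

Reading off H_k = ker ∂_k / im ∂_{k+1}:

  H_0: rank C_0 − rank ∂_1 = 2 − 1 = 1, and the invariant factors of ∂_1 are all 1, so H_0 ≅ Z.
  H_1: rank ker ∂_1 − rank ∂_2 = (1 − 1) − 0 = 0, and there is no ∂_2, so H_1 ≅ 0.

(K is a triangulation of the 1-simplex.)

H_0 ≅ Z,  H_1 = 0.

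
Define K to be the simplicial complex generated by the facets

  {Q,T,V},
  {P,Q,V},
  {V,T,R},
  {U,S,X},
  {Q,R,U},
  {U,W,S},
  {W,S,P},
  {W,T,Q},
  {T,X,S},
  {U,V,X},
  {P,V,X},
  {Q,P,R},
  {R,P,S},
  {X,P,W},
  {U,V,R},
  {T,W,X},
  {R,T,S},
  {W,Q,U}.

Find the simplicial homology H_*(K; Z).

We work with the vertex ordering P < Q < R < S < T < U < V < W < X. The simplices of K, each written with vertices in increasing order, are:

  0-simplices (9): P, Q, R, S, T, U, V, W, X
  1-simplices (27): PQ, PR, PS, PV, PW, PX, QR, QT, QU, QV, QW, RS, RT, RU, RV, ST, SU, SW, SX, TV, TW, TX, UV, UW, UX, VX, WX
  2-simplices (18): PQR, PQV, PRS, PSW, PVX, PWX, QRU, QTV, QTW, QUW, RST, RTV, RUV, STX, SUW, SUX, TWX, UVX

Hence C_0 ≅ Z^9, C_1 ≅ Z^27, C_2 ≅ Z^18.

∂_1: C_1 → C_0 sends each edge [p,q] (with p < q) to q − p. For instance
  ∂QW = W − Q.
The 9×27 boundary matrix has rank 8 and Smith normal form diag(1,1,1,1,1,1,1,1).

The boundary map ∂_2: C_2 → C_1 acts by ∂[p,q,r] = [q,r] − [p,r] + [p,q]. For instance
  ∂RUV = UV − RV + RU,
  ∂PQR = QR − PR + PQ.
This gives a 27×18 integer matrix of rank 18; reducing to Smith normal form yields diagonal entries (1,1,1,1,1,1,1,1,1,1,1,1,1,1,1,1,1,2).

Reading off H_k = ker ∂_k / im ∂_{k+1}:

  H_0: rank C_0 − rank ∂_1 = 9 − 8 = 1, and the invariant factors of ∂_1 are all 1, so H_0 = Z.
  H_1: rank ker ∂_1 − rank ∂_2 = (27 − 8) − 18 = 1, and ∂_2 has invariant factor 2 > 1, so H_1 = Z ⊕ Z/2Z.
  H_2: rank ker ∂_2 − rank ∂_3 = (18 − 18) − 0 = 0, and there is no ∂_3, so H_2 = 0.

As a check, the Euler characteristic is 9 − 27 + 18 = 0, which agrees with 1 − 1 + 0 = 0.

H_0 ≅ Z,  H_1 ≅ Z ⊕ Z/2Z,  H_2 = 0.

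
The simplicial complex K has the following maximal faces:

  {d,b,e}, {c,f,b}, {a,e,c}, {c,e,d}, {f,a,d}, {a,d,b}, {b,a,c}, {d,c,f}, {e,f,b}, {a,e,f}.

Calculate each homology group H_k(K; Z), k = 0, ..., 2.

H_0 = Z,  H_1 = Z/2Z,  H_2 = 0.

Fix the vertex order a < b < c < d < e < f and write every simplex with vertices in increasing order. Then dim K = 2 and the simplices of K are:

  0-simplices (6): a, b, c, d, e, f
  1-simplices (15): ab, ac, ad, ae, af, bc, bd, be, bf, cd, ce, cf, de, df, ef
  2-simplices (10): abc, abd, ace, adf, aef, bcf, bde, bef, cde, cdf

giving chain groups C_0 ≅ Z^6, C_1 ≅ Z^15, C_2 ≅ Z^10.

Boundary ∂_1: C_1 → C_0 is given by ∂[p,q] = [q] − [p]. For instance
  ∂de = e − d.
The resulting 6×15 matrix has rank 5, and its Smith normal form has invariant factors (1,1,1,1,1).

Boundary ∂_2: C_2 → C_1 acts by ∂[p,q,r] = [q,r] − [p,r] + [p,q]. For instance
  ∂abd = bd − ad + ab,
  ∂abc = bc − ac + ab.
As a 15×10 matrix over Z this has rank 10, with invariant factors (1,1,1,1,1,1,1,1,1,2).

From H_k ≅ ker(∂_k) / im(∂_{k+1}) we obtain:

  H_0: rank C_0 − rank ∂_1 = 6 − 5 = 1, and the invariant factors of ∂_1 are all 1, so H_0 = Z.
  H_1: rank ker ∂_1 − rank ∂_2 = (15 − 5) − 10 = 0, and ∂_2 has invariant factor 2 > 1, so H_1 = Z/2Z.
  H_2: rank ker ∂_2 − rank ∂_3 = (10 − 10) − 0 = 0, and there is no ∂_3, so H_2 = 0.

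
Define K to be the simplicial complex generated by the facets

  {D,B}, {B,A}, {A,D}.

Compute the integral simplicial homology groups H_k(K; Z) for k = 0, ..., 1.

Order the vertices as A < B < D. Listing each simplex with vertices in this order, K has dimension 1 with simplices:

  0-simplices (3): A, B, D
  1-simplices (3): AB, AD, BD

so the chain groups are C_0 ≅ Z^3, C_1 ≅ Z^3.

∂_1: C_1 → C_0 maps an edge to its endpoints' difference, ∂[p,q] = q − p.
As a 3×3 matrix over Z this has rank 2, with invariant factors (1,1).

Reading off H_k = ker ∂_k / im ∂_{k+1}:

  H_0: rank C_0 − rank ∂_1 = 3 − 2 = 1, and the invariant factors of ∂_1 are all 1, so H_0 ≅ Z.
  H_1: rank ker ∂_1 − rank ∂_2 = (3 − 2) − 0 = 1, and there is no ∂_2, so H_1 ≅ Z.

H_0 ≅ Z,  H_1 ≅ Z.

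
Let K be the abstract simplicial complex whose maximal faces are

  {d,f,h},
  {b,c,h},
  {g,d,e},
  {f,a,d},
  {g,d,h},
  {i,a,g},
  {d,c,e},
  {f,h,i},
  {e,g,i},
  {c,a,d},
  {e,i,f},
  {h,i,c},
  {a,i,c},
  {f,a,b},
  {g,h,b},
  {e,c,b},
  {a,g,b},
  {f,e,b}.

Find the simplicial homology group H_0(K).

H_0 ≅ Z.

Take the total order a < b < c < d < e < f < g < h < i on the vertex set. Then K (dimension 2) consists of the simplices:

  0-simplices (9): a, b, c, d, e, f, g, h, i
  1-simplices (27): ab, ac, ad, af, ag, ai, bc, be, bf, bg, bh, cd, ce, ch, ci, de, df, dg, dh, ef, eg, ei, fh, fi, gh, gi, hi
  2-simplices (18): abf, abg, acd, aci, adf, agi, bce, bch, bef, bgh, cde, chi, deg, dfh, dgh, efi, egi, fhi

Hence C_0 ≅ Z^9, C_1 ≅ Z^27, C_2 ≅ Z^18.

∂_1: C_1 → C_0 sends each edge [p,q] (with p < q) to q − p. For instance
  ∂hi = i − h.
As a 9×27 matrix over Z this has rank 8, with invariant factors (1,1,1,1,1,1,1,1).

∂_2: C_2 → C_1 maps a triangle to the signed sum of its edges. For instance
  ∂egi = gi − ei + eg,
  ∂agi = gi − ai + ag.
This gives a 27×18 integer matrix of rank 17; reducing to Smith normal form yields diagonal entries (1,1,1,1,1,1,1,1,1,1,1,1,1,1,1,1,1).

Computing H_k = (kernel of ∂_k) / (image of ∂_{k+1}):

  H_0: rank C_0 − rank ∂_1 = 9 − 8 = 1, and the invariant factors of ∂_1 are all 1, so H_0 ≅ Z.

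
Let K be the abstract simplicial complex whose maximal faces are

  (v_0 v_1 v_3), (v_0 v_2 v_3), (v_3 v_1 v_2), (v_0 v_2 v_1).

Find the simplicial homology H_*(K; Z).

Order the vertices as v_0 < v_1 < v_2 < v_3. Listing each simplex with vertices in this order, K has dimension 2 with simplices:

  0-simplices (4): [v_0], [v_1], [v_2], [v_3]
  1-simplices (6): [v_0,v_1], [v_0,v_2], [v_0,v_3], [v_1,v_2], [v_1,v_3], [v_2,v_3]
  2-simplices (4): [v_0,v_1,v_2], [v_0,v_1,v_3], [v_0,v_2,v_3], [v_1,v_2,v_3]

so the chain groups are C_0 ≅ Z^4, C_1 ≅ Z^6, C_2 ≅ Z^4.

Boundary ∂_1: C_1 → C_0 is given by ∂[p,q] = [q] − [p].
As a 4×6 matrix over Z this has rank 3, with invariant factors (1,1,1).

∂_2: C_2 → C_1 acts by ∂[p,q,r] = [q,r] − [p,r] + [p,q]. For instance
  ∂[v_0,v_1,v_2] = [v_1,v_2] − [v_0,v_2] + [v_0,v_1],
  ∂[v_0,v_2,v_3] = [v_2,v_3] − [v_0,v_3] + [v_0,v_2].
As a 6×4 matrix over Z this has rank 3, with invariant factors (1,1,1).

From H_k ≅ ker(∂_k) / im(∂_{k+1}) we obtain:

  H_0: rank C_0 − rank ∂_1 = 4 − 3 = 1, and the invariant factors of ∂_1 are all 1, so H_0 ≅ Z.
  H_1: rank ker ∂_1 − rank ∂_2 = (6 − 3) − 3 = 0, and the invariant factors of ∂_2 are all 1, so H_1 ≅ 0.
  H_2: rank ker ∂_2 − rank ∂_3 = (4 − 3) − 0 = 1, and there is no ∂_3, so H_2 ≅ Z.

As a check, the Euler characteristic is 4 − 6 + 4 = 2, which agrees with 1 − 0 + 1 = 2.
(K is a triangulation of the 2-sphere S^2.)

H_0 = Z,  H_1 = 0,  H_2 = Z.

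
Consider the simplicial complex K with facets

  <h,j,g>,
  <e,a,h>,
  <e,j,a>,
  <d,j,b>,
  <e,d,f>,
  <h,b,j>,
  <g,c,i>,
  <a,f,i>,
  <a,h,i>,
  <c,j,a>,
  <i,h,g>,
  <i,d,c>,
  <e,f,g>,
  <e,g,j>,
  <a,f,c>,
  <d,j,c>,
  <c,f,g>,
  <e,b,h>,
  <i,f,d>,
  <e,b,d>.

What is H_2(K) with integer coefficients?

H_2 = 0.

We work with the vertex ordering a < b < c < d < e < f < g < h < i < j. The simplices of K, each written with vertices in increasing order, are:

  0-simplices (10): a, b, c, d, e, f, g, h, i, j
  1-simplices (30): ac, ae, af, ah, ai, aj, bd, be, bh, bj, cd, cf, cg, ci, cj, de, df, di, dj, ef, eg, eh, ej, fg, fi, gh, gi, gj, hi, hj
  2-simplices (20): acf, acj, aeh, aej, afi, ahi, bde, bdj, beh, bhj, cdi, cdj, cfg, cgi, def, dfi, efg, egj, ghi, ghj

Hence C_0 ≅ Z^10, C_1 ≅ Z^30, C_2 ≅ Z^20.

∂_1: C_1 → C_0 sends each edge [p,q] (with p < q) to q − p. For instance
  ∂gj = j − g.
The 10×30 boundary matrix has rank 9 and Smith normal form diag(1,1,1,1,1,1,1,1,1).

∂_2: C_2 → C_1 maps a triangle to the signed sum of its edges. For instance
  ∂efg = fg − eg + ef,
  ∂cgi = gi − ci + cg.
The 30×20 boundary matrix has rank 20 and Smith normal form diag(1,1,1,1,1,1,1,1,1,1,1,1,1,1,1,1,1,1,1,2).

From H_k ≅ ker(∂_k) / im(∂_{k+1}) we obtain:

  H_2: rank ker ∂_2 − rank ∂_3 = (20 − 20) − 0 = 0, and there is no ∂_3, so H_2 = 0.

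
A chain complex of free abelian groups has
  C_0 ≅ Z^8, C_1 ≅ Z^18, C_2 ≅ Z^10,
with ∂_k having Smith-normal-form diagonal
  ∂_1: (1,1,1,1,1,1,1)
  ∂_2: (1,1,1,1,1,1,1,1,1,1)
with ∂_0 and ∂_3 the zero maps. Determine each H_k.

H_0 = Z,  H_1 = Z,  H_2 = 0.

H_0: b_0 = 8 − 0 − 7 = 1; torsion from ∂_1 factors > 1: none. So H_0 = Z.
H_1: b_1 = 18 − 7 − 10 = 1; torsion from ∂_2 factors > 1: none. So H_1 = Z.
H_2: b_2 = 10 − 10 − 0 = 0; torsion from ∂_3 factors > 1: none. So H_2 = 0.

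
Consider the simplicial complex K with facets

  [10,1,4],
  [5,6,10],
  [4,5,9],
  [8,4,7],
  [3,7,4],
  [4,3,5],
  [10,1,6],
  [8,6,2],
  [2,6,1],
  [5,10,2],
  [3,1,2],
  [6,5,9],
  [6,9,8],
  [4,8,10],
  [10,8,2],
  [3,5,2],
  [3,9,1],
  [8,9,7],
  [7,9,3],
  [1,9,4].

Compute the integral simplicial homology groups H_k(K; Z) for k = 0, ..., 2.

H_0 = Z,  H_1 = Z ⊕ Z/2,  H_2 = 0.

Take the total order 1 < 2 < 3 < 4 < 5 < 6 < 7 < 8 < 9 < 10 on the vertex set. Then K (dimension 2) consists of the simplices:

  0-simplices (10): [1], [2], [3], [4], [5], [6], [7], [8], [9], [10]
  1-simplices (30): (30 of them)
  2-simplices (20): (20 of them)

so the chain groups are C_0 ≅ Z^10, C_1 ≅ Z^30, C_2 ≅ Z^20.

Boundary ∂_1: C_1 → C_0 maps an edge to its endpoints' difference, ∂[p,q] = q − p. For instance
  ∂[1,6] = [6] − [1].
The resulting 10×30 matrix has rank 9, and its Smith normal form has invariant factors (1,1,1,1,1,1,1,1,1).

Boundary ∂_2: C_2 → C_1 acts by ∂[p,q,r] = [q,r] − [p,r] + [p,q]. For instance
  ∂[2,8,10] = [8,10] − [2,10] + [2,8],
  ∂[3,4,5] = [4,5] − [3,5] + [3,4].
This gives a 30×20 integer matrix of rank 20; reducing to Smith normal form yields diagonal entries (1,1,1,1,1,1,1,1,1,1,1,1,1,1,1,1,1,1,1,2).

Now H_k = ker ∂_k / im ∂_{k+1}, so:

  H_0: rank C_0 − rank ∂_1 = 10 − 9 = 1, and the invariant factors of ∂_1 are all 1, so H_0 ≅ Z.
  H_1: rank ker ∂_1 − rank ∂_2 = (30 − 9) − 20 = 1, and ∂_2 has invariant factor 2 > 1, so H_1 ≅ Z ⊕ Z/2.
  H_2: rank ker ∂_2 − rank ∂_3 = (20 − 20) − 0 = 0, and there is no ∂_3, so H_2 ≅ 0.

As a check, the Euler characteristic is 10 − 30 + 20 = 0, which agrees with 1 − 1 + 0 = 0.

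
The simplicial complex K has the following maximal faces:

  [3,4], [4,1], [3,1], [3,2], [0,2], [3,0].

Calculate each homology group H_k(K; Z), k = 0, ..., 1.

Order the vertices as 0 < 1 < 2 < 3 < 4. Listing each simplex with vertices in this order, K has dimension 1 with simplices:

  0-simplices (5): [0], [1], [2], [3], [4]
  1-simplices (6): [0,2], [0,3], [1,3], [1,4], [2,3], [3,4]

Hence C_0 ≅ Z^5, C_1 ≅ Z^6.

Boundary ∂_1: C_1 → C_0 is given by ∂[p,q] = [q] − [p]. For instance
  ∂[3,4] = [4] − [3].
As a 5×6 matrix over Z this has rank 4, with invariant factors (1,1,1,1).

From H_k ≅ ker(∂_k) / im(∂_{k+1}) we obtain:

  H_0: rank C_0 − rank ∂_1 = 5 − 4 = 1, and the invariant factors of ∂_1 are all 1, so H_0 = Z.
  H_1: rank ker ∂_1 − rank ∂_2 = (6 − 4) − 0 = 2, and there is no ∂_2, so H_1 = Z^2.

As a check, the Euler characteristic is 5 − 6 = -1, which agrees with 1 − 2 = -1.
(K is a triangulation of a wedge of 2 circles.)

H_0 ≅ Z,  H_1 ≅ Z^2.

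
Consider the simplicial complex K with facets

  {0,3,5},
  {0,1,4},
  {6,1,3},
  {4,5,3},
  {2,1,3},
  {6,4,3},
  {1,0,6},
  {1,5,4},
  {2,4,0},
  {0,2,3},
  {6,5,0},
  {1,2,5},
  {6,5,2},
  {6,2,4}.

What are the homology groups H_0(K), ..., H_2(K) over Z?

H_0 = Z,  H_1 = Z^2,  H_2 = Z.

Fix the vertex order 0 < 1 < 2 < 3 < 4 < 5 < 6 and write every simplex with vertices in increasing order. Then dim K = 2 and the simplices of K are:

  0-simplices (7): [0], [1], [2], [3], [4], [5], [6]
  1-simplices (21): [0,1], [0,2], [0,3], [0,4], [0,5], [0,6], [1,2], [1,3], [1,4], [1,5], [1,6], [2,3], [2,4], [2,5], [2,6], [3,4], [3,5], [3,6], [4,5], [4,6], [5,6]
  2-simplices (14): [0,1,4], [0,1,6], [0,2,3], [0,2,4], [0,3,5], [0,5,6], [1,2,3], [1,2,5], [1,3,6], [1,4,5], [2,4,6], [2,5,6], [3,4,5], [3,4,6]

so the chain groups are C_0 ≅ Z^7, C_1 ≅ Z^21, C_2 ≅ Z^14.

The boundary map ∂_1: C_1 → C_0 maps an edge to its endpoints' difference, ∂[p,q] = q − p.
The resulting 7×21 matrix has rank 6, and its Smith normal form has invariant factors (1,1,1,1,1,1).

Boundary ∂_2: C_2 → C_1 maps a triangle to the signed sum of its edges. For instance
  ∂[0,2,3] = [2,3] − [0,3] + [0,2],
  ∂[2,5,6] = [5,6] − [2,6] + [2,5].
This gives a 21×14 integer matrix of rank 13; reducing to Smith normal form yields diagonal entries (1,1,1,1,1,1,1,1,1,1,1,1,1).

Reading off H_k = ker ∂_k / im ∂_{k+1}:

  H_0: rank C_0 − rank ∂_1 = 7 − 6 = 1, and the invariant factors of ∂_1 are all 1, so H_0 = Z.
  H_1: rank ker ∂_1 − rank ∂_2 = (21 − 6) − 13 = 2, and the invariant factors of ∂_2 are all 1, so H_1 = Z^2.
  H_2: rank ker ∂_2 − rank ∂_3 = (14 − 13) − 0 = 1, and there is no ∂_3, so H_2 = Z.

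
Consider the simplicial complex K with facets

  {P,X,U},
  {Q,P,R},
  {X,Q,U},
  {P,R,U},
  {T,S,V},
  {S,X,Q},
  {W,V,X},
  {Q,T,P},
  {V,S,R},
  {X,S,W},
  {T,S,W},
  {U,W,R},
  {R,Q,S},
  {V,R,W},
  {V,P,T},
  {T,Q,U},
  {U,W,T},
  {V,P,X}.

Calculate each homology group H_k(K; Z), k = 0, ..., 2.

H_0 ≅ Z,  H_1 ≅ Z ⊕ Z/2Z,  H_2 = 0.

K has 9 vertices, 27 edges, 18 triangles.
rank ∂_0 = 0, rank ∂_1 = 8 ⇒ b_0 = 9 − 0 − 8 = 1; all invariant factors of ∂_1 are 1 so no torsion. So H_0 ≅ Z.
rank ∂_1 = 8, rank ∂_2 = 18 ⇒ b_1 = 27 − 8 − 18 = 1; ∂_2 has invariant factor(s) [2] giving torsion. So H_1 ≅ Z ⊕ Z/2Z.
rank ∂_2 = 18, rank ∂_3 = 0 ⇒ b_2 = 18 − 18 − 0 = 0. So H_2 ≅ 0.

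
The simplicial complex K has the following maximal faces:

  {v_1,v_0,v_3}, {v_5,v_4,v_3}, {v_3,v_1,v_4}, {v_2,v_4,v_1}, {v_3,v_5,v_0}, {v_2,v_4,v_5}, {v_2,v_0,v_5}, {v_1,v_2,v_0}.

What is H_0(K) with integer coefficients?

Take the total order v_0 < v_1 < v_2 < v_3 < v_4 < v_5 on the vertex set. Then K (dimension 2) consists of the simplices:

  0-simplices (6): [v_0], [v_1], [v_2], [v_3], [v_4], [v_5]
  1-simplices (12): [v_0,v_1], [v_0,v_2], [v_0,v_3], [v_0,v_5], [v_1,v_2], [v_1,v_3], [v_1,v_4], [v_2,v_4], [v_2,v_5], [v_3,v_4], [v_3,v_5], [v_4,v_5]
  2-simplices (8): [v_0,v_1,v_2], [v_0,v_1,v_3], [v_0,v_2,v_5], [v_0,v_3,v_5], [v_1,v_2,v_4], [v_1,v_3,v_4], [v_2,v_4,v_5], [v_3,v_4,v_5]

giving chain groups C_0 ≅ Z^6, C_1 ≅ Z^12, C_2 ≅ Z^8.

The boundary map ∂_1: C_1 → C_0 sends each edge [p,q] (with p < q) to q − p.
The resulting 6×12 matrix has rank 5, and its Smith normal form has invariant factors (1,1,1,1,1).

Boundary ∂_2: C_2 → C_1 maps a triangle to the signed sum of its edges. For instance
  ∂[v_1,v_2,v_4] = [v_2,v_4] − [v_1,v_4] + [v_1,v_2],
  ∂[v_2,v_4,v_5] = [v_4,v_5] − [v_2,v_5] + [v_2,v_4].
The resulting 12×8 matrix has rank 7, and its Smith normal form has invariant factors (1,1,1,1,1,1,1).

From H_k ≅ ker(∂_k) / im(∂_{k+1}) we obtain:

  H_0: rank C_0 − rank ∂_1 = 6 − 5 = 1, and the invariant factors of ∂_1 are all 1, so H_0 ≅ Z.

H_0 = Z.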